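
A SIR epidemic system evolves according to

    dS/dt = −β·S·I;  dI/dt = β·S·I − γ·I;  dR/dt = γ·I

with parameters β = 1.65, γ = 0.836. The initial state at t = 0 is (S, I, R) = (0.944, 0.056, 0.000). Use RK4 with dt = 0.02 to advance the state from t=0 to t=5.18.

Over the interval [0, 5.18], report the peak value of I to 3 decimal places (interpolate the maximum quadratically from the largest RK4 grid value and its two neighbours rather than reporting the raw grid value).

t=0.000: state=(0.944, 0.056, 0.000)
step 1 (dt=0.02): k1=(-0.087, 0.040, 0.047), k2=(-0.088, 0.041, 0.047), k3=(-0.088, 0.041, 0.047), k4=(-0.088, 0.041, 0.047); state += dt/6·(k1+2k2+2k3+k4)
t=0.020: state=(0.942, 0.057, 0.001)
t=0.040: state=(0.940, 0.058, 0.002)
t=0.060: state=(0.939, 0.058, 0.003)
continuing one RK4 step at a time; state shown every 10 steps (Δt=0.2):
t=0.200: state=(0.925, 0.065, 0.010)
t=0.400: state=(0.905, 0.074, 0.022)
t=0.600: state=(0.881, 0.084, 0.035)
t=0.800: state=(0.856, 0.094, 0.050)
t=1.000: state=(0.828, 0.106, 0.066)
t=1.200: state=(0.798, 0.117, 0.085)
t=1.400: state=(0.767, 0.128, 0.105)
t=1.600: state=(0.734, 0.139, 0.128)
t=1.800: state=(0.700, 0.149, 0.152)
t=2.000: state=(0.665, 0.157, 0.177)
t=2.200: state=(0.631, 0.165, 0.204)
t=2.400: state=(0.597, 0.171, 0.232)
t=2.600: state=(0.564, 0.175, 0.261)
t=2.800: state=(0.532, 0.177, 0.291)
t=3.000: state=(0.501, 0.178, 0.321)
t=3.200: state=(0.473, 0.177, 0.350)
t=3.400: state=(0.446, 0.174, 0.380)
t=3.600: state=(0.422, 0.170, 0.408)
t=3.800: state=(0.399, 0.165, 0.436)
t=4.000: state=(0.378, 0.158, 0.463)
t=4.200: state=(0.359, 0.151, 0.489)
t=4.400: state=(0.342, 0.144, 0.514)
t=4.600: state=(0.327, 0.136, 0.537)
t=4.800: state=(0.313, 0.128, 0.559)
t=5.000: state=(0.300, 0.119, 0.580)
t=5.180: state=(0.290, 0.112, 0.598)
largest grid value and its neighbours: I(2.940)=0.17804, I(2.960)=0.17805, I(2.980)=0.17804
parabola through these three points peaks at t≈2.964 with I≈0.17805

max I = 0.178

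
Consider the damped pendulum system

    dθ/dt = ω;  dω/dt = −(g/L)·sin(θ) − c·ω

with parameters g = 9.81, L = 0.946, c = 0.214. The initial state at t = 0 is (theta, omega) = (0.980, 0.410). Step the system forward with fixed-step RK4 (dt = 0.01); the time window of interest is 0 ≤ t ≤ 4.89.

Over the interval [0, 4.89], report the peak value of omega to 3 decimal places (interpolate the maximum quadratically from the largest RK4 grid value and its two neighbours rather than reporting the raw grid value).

t=0.000: state=(0.980, 0.410)
step 1 (dt=0.01): k1=(0.410, -8.700), k2=(0.367, -8.702), k3=(0.366, -8.701), k4=(0.323, -8.702); state += dt/6·(k1+2k2+2k3+k4)
t=0.010: state=(0.984, 0.323)
t=0.020: state=(0.986, 0.236)
t=0.030: state=(0.988, 0.149)
continuing one RK4 step at a time; state shown every 20 steps (Δt=0.2):
t=0.200: state=(0.891, -1.273)
t=0.400: state=(0.498, -2.541)
t=0.600: state=(-0.063, -2.874)
t=0.800: state=(-0.576, -2.095)
t=1.000: state=(-0.856, -0.641)
t=1.200: state=(-0.825, 0.933)
t=1.400: state=(-0.505, 2.172)
t=1.600: state=(-0.010, 2.603)
t=1.800: state=(0.467, 2.016)
t=2.000: state=(0.750, 0.738)
t=2.200: state=(0.751, -0.713)
t=2.400: state=(0.483, -1.885)
t=2.600: state=(0.045, -2.344)
t=2.800: state=(-0.392, -1.880)
t=3.000: state=(-0.662, -0.749)
t=3.200: state=(-0.678, 0.578)
t=3.400: state=(-0.446, 1.664)
t=3.600: state=(-0.056, 2.107)
t=3.800: state=(0.340, 1.718)
t=4.000: state=(0.589, 0.706)
t=4.200: state=(0.609, -0.502)
t=4.400: state=(0.403, -1.492)
t=4.600: state=(0.052, -1.896)
t=4.800: state=(-0.304, -1.548)
t=4.890: state=(-0.428, -1.185)
largest grid value and its neighbours: omega(1.570)=2.60443, omega(1.580)=2.60668, omega(1.590)=2.60624
parabola through these three points peaks at t≈1.583 with omega≈2.60683

max omega = 2.607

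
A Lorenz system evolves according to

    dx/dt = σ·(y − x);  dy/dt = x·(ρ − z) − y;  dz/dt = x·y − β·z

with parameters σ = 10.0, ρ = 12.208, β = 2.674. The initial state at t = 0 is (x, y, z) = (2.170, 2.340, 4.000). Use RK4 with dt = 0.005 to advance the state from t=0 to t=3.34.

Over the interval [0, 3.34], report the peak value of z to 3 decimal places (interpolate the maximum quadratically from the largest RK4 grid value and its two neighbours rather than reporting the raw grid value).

max z = 16.472

t=0.000: state=(2.170, 2.340, 4.000)
step 1 (dt=0.005): k1=(1.700, 15.471, -5.618), k2=(2.044, 15.498, -5.487), k3=(2.036, 15.504, -5.485), k4=(2.373, 15.537, -5.352); state += dt/6·(k1+2k2+2k3+k4)
t=0.005: state=(2.180, 2.418, 3.973)
t=0.010: state=(2.194, 2.495, 3.946)
t=0.015: state=(2.210, 2.574, 3.922)
continuing one RK4 step at a time; state shown every 40 steps (Δt=0.2):
t=0.200: state=(4.491, 6.496, 4.603)
t=0.400: state=(8.767, 9.899, 12.636)
t=0.600: state=(6.018, 3.306, 15.583)
t=0.800: state=(2.576, 1.945, 10.437)
t=1.000: state=(2.659, 3.233, 7.065)
t=1.200: state=(4.765, 6.283, 6.902)
t=1.400: state=(7.680, 8.422, 12.053)
t=1.600: state=(6.176, 4.459, 14.420)
t=1.800: state=(3.657, 3.101, 10.900)
t=2.000: state=(3.768, 4.339, 8.380)
t=2.200: state=(5.609, 6.734, 9.038)
t=2.400: state=(7.040, 6.984, 12.707)
t=2.600: state=(5.504, 4.456, 12.983)
t=2.800: state=(4.192, 4.020, 10.501)
t=3.000: state=(4.690, 5.286, 9.263)
t=3.200: state=(6.089, 6.695, 10.642)
t=3.340: state=(6.486, 6.385, 12.273)
largest grid value and its neighbours: z(0.525)=16.46845, z(0.530)=16.47144, z(0.535)=16.46358
parabola through these three points peaks at t≈0.529 with z≈16.47171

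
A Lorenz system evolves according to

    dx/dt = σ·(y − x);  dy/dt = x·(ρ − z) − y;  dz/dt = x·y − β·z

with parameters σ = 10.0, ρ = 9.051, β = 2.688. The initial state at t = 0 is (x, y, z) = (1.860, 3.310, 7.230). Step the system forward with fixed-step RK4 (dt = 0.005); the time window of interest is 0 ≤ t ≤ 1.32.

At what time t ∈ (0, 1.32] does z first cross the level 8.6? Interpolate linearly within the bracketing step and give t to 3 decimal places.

t=0.000: state=(1.860, 3.310, 7.230)
step 1 (dt=0.005): k1=(14.500, 0.077, -13.278), k2=(14.139, 0.206, -13.068), k3=(14.152, 0.203, -13.072), k4=(13.803, 0.331, -12.866); state += dt/6·(k1+2k2+2k3+k4)
t=0.005: state=(1.931, 3.311, 7.165)
t=0.010: state=(1.998, 3.313, 7.101)
t=0.015: state=(2.062, 3.317, 7.040)
continuing one RK4 step at a time; state shown every 10 steps (Δt=0.05):
t=0.050: state=(2.440, 3.375, 6.661)
t=0.100: state=(2.842, 3.548, 6.252)
t=0.150: state=(3.173, 3.808, 5.985)
t=0.200: state=(3.490, 4.134, 5.852)
t=0.250: state=(3.821, 4.504, 5.856)
t=0.300: state=(4.173, 4.895, 6.000)
t=0.350: state=(4.540, 5.276, 6.285)
t=0.400: state=(4.903, 5.610, 6.701)
t=0.450: state=(5.237, 5.854, 7.223)
t=0.500: state=(5.509, 5.971, 7.807)
t=0.550: state=(5.689, 5.938, 8.391)
t=0.565: state=(5.721, 5.899, 8.556)
next step: t=0.570: state=(5.729, 5.883, 8.609) — z has crossed 8.6
linear interpolation between t=0.565 (8.55602) and t=0.570 (8.60931) → t≈0.569

t = 0.569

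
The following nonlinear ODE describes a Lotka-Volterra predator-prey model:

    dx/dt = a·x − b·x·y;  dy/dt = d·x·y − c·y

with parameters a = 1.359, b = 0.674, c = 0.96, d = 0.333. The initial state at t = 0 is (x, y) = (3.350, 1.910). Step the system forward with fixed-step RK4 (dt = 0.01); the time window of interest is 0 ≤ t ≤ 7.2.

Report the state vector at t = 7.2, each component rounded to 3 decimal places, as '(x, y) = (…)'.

t=0.000: state=(3.350, 1.910)
step 1 (dt=0.01): k1=(0.240, 0.297), k2=(0.237, 0.298), k3=(0.237, 0.298), k4=(0.233, 0.299); state += dt/6·(k1+2k2+2k3+k4)
t=0.010: state=(3.352, 1.913)
t=0.020: state=(3.355, 1.916)
t=0.030: state=(3.357, 1.919)
continuing one RK4 step at a time; state shown every 25 steps (Δt=0.25):
t=0.250: state=(3.388, 1.990)
t=0.500: state=(3.379, 2.075)
t=0.750: state=(3.322, 2.158)
t=1.000: state=(3.224, 2.230)
t=1.250: state=(3.095, 2.282)
t=1.500: state=(2.952, 2.309)
t=1.750: state=(2.809, 2.308)
t=2.000: state=(2.679, 2.282)
t=2.250: state=(2.572, 2.233)
t=2.500: state=(2.493, 2.168)
t=2.750: state=(2.445, 2.094)
t=3.000: state=(2.429, 2.017)
t=3.250: state=(2.443, 1.943)
t=3.500: state=(2.488, 1.877)
t=3.750: state=(2.560, 1.821)
t=4.000: state=(2.655, 1.779)
t=4.250: state=(2.770, 1.754)
t=4.500: state=(2.898, 1.747)
t=4.750: state=(3.030, 1.759)
t=5.000: state=(3.157, 1.790)
t=5.250: state=(3.267, 1.840)
t=5.500: state=(3.347, 1.907)
t=5.750: state=(3.387, 1.986)
t=6.000: state=(3.381, 2.071)
t=6.250: state=(3.326, 2.154)
t=6.500: state=(3.229, 2.227)
t=6.750: state=(3.102, 2.280)
t=7.000: state=(2.959, 2.308)
t=7.200: state=(2.843, 2.311)

(x, y) = (2.843, 2.311)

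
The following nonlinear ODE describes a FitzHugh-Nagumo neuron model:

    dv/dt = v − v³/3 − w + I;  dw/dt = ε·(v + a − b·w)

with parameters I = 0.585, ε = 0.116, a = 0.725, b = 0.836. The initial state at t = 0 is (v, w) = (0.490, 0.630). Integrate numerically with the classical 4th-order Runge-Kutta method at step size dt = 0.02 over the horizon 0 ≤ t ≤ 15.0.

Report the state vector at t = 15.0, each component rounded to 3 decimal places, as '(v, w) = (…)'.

(v, w) = (-1.672, 0.389)

t=0.000: state=(0.490, 0.630)
step 1 (dt=0.02): k1=(0.406, 0.080), k2=(0.408, 0.080), k3=(0.408, 0.080), k4=(0.410, 0.081); state += dt/6·(k1+2k2+2k3+k4)
t=0.020: state=(0.498, 0.632)
t=0.040: state=(0.506, 0.633)
t=0.060: state=(0.515, 0.635)
continuing one RK4 step at a time; state shown every 25 steps (Δt=0.5):
t=0.500: state=(0.719, 0.675)
t=1.000: state=(0.981, 0.733)
t=1.500: state=(1.215, 0.801)
t=2.000: state=(1.371, 0.878)
t=2.500: state=(1.441, 0.958)
t=3.000: state=(1.452, 1.035)
t=3.500: state=(1.429, 1.109)
t=4.000: state=(1.388, 1.177)
t=4.500: state=(1.335, 1.240)
t=5.000: state=(1.275, 1.296)
t=5.500: state=(1.208, 1.346)
t=6.000: state=(1.134, 1.390)
t=6.500: state=(1.050, 1.427)
t=7.000: state=(0.955, 1.457)
t=7.500: state=(0.840, 1.480)
t=8.000: state=(0.697, 1.495)
t=8.500: state=(0.506, 1.499)
t=9.000: state=(0.229, 1.491)
t=9.500: state=(-0.204, 1.463)
t=10.000: state=(-0.855, 1.405)
t=10.500: state=(-1.529, 1.311)
t=11.000: state=(-1.861, 1.193)
t=11.500: state=(-1.930, 1.069)
t=12.000: state=(-1.915, 0.951)
t=12.500: state=(-1.879, 0.839)
t=13.000: state=(-1.839, 0.735)
t=13.500: state=(-1.797, 0.639)
t=14.000: state=(-1.755, 0.549)
t=14.500: state=(-1.714, 0.466)
t=15.000: state=(-1.672, 0.389)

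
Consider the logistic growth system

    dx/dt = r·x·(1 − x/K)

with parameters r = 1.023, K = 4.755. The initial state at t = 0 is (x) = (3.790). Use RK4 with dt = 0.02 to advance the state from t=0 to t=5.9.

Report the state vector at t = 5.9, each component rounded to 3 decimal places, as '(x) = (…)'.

t=0.000: state=(3.790)
step 1 (dt=0.02): k1=(0.787), k2=(0.782), k3=(0.782), k4=(0.777); state += dt/6·(k1+2k2+2k3+k4)
t=0.020: state=(3.806)
t=0.040: state=(3.821)
t=0.060: state=(3.836)
continuing one RK4 step at a time; state shown every 10 steps (Δt=0.2):
t=0.200: state=(3.938)
t=0.400: state=(4.067)
t=0.600: state=(4.179)
t=0.800: state=(4.275)
t=1.000: state=(4.356)
t=1.200: state=(4.425)
t=1.400: state=(4.482)
t=1.600: state=(4.531)
t=1.800: state=(4.570)
t=2.000: state=(4.604)
t=2.200: state=(4.631)
t=2.400: state=(4.653)
t=2.600: state=(4.672)
t=2.800: state=(4.687)
t=3.000: state=(4.699)
t=3.200: state=(4.710)
t=3.400: state=(4.718)
t=3.600: state=(4.725)
t=3.800: state=(4.730)
t=4.000: state=(4.735)
t=4.200: state=(4.739)
t=4.400: state=(4.742)
t=4.600: state=(4.744)
t=4.800: state=(4.746)
t=5.000: state=(4.748)
t=5.200: state=(4.749)
t=5.400: state=(4.750)
t=5.600: state=(4.751)
t=5.800: state=(4.752)
t=5.900: state=(4.752)

(x) = (4.752)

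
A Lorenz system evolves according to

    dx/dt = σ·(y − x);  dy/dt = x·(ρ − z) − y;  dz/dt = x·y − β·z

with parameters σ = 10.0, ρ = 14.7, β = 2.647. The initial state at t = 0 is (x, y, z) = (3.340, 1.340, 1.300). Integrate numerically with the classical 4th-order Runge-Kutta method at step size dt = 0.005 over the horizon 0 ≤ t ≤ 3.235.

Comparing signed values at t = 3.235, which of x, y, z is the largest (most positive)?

largest component: z

t=0.000: state=(3.340, 1.340, 1.300)
step 1 (dt=0.005): k1=(-20.000, 43.416, 1.034), k2=(-18.415, 42.629, 1.318), k3=(-18.474, 42.682, 1.315), k4=(-16.942, 41.943, 1.586); state += dt/6·(k1+2k2+2k3+k4)
t=0.005: state=(3.248, 1.553, 1.307)
t=0.010: state=(3.170, 1.760, 1.316)
t=0.015: state=(3.106, 1.960, 1.327)
continuing one RK4 step at a time; state shown every 40 steps (Δt=0.2):
t=0.200: state=(6.159, 9.777, 4.645)
t=0.400: state=(11.254, 9.217, 21.554)
t=0.600: state=(2.796, -0.176, 16.244)
t=0.800: state=(0.319, 0.057, 9.541)
t=1.000: state=(0.253, 0.351, 5.627)
t=1.200: state=(0.707, 1.121, 3.367)
t=1.400: state=(2.436, 3.990, 2.586)
t=1.600: state=(8.043, 11.922, 8.400)
t=1.800: state=(9.351, 5.203, 21.769)
t=2.000: state=(1.973, 0.200, 14.193)
t=2.200: state=(0.740, 0.777, 8.427)
t=2.400: state=(1.436, 2.133, 5.194)
t=2.600: state=(4.175, 6.466, 4.909)
t=2.800: state=(9.965, 11.940, 14.970)
t=3.000: state=(6.208, 2.398, 18.943)
t=3.200: state=(1.878, 1.236, 11.860)
t=3.235: state=(1.713, 1.398, 10.889)
compare at T: x=1.713, y=1.398, z=10.889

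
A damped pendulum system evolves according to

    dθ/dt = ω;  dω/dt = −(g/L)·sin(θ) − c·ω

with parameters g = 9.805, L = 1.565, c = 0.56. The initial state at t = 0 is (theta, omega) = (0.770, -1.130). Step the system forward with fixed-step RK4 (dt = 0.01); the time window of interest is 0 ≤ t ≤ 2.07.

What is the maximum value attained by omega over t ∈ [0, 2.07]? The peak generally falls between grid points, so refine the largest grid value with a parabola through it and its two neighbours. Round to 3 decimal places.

t=0.000: state=(0.770, -1.130)
step 1 (dt=0.01): k1=(-1.130, -3.729), k2=(-1.149, -3.693), k3=(-1.148, -3.692), k4=(-1.167, -3.656); state += dt/6·(k1+2k2+2k3+k4)
t=0.010: state=(0.759, -1.167)
t=0.020: state=(0.747, -1.203)
t=0.030: state=(0.734, -1.239)
continuing one RK4 step at a time; state shown every 10 steps (Δt=0.1):
t=0.100: state=(0.640, -1.464)
t=0.200: state=(0.480, -1.708)
t=0.300: state=(0.302, -1.847)
t=0.400: state=(0.115, -1.872)
t=0.500: state=(-0.069, -1.783)
t=0.600: state=(-0.239, -1.591)
t=0.700: state=(-0.384, -1.316)
t=0.800: state=(-0.500, -0.982)
t=0.900: state=(-0.580, -0.614)
t=1.000: state=(-0.622, -0.234)
t=1.100: state=(-0.627, 0.136)
t=1.200: state=(-0.596, 0.480)
t=1.300: state=(-0.532, 0.781)
t=1.400: state=(-0.442, 1.024)
t=1.500: state=(-0.330, 1.198)
t=1.600: state=(-0.205, 1.293)
t=1.700: state=(-0.074, 1.307)
t=1.800: state=(0.054, 1.241)
t=1.900: state=(0.172, 1.104)
t=2.000: state=(0.273, 0.908)
t=2.070: state=(0.331, 0.745)
largest grid value and its neighbours: omega(1.660)=1.31156, omega(1.670)=1.31170, omega(1.680)=1.31102
parabola through these three points peaks at t≈1.667 with omega≈1.31174

max omega = 1.312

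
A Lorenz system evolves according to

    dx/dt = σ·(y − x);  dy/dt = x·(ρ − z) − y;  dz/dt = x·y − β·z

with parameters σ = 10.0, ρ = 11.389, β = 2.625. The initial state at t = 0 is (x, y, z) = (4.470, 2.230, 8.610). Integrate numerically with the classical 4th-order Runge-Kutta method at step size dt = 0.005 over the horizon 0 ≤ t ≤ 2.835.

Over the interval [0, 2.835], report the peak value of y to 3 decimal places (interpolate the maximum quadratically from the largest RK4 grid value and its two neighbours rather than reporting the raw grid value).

max y = 7.419

t=0.000: state=(4.470, 2.230, 8.610)
step 1 (dt=0.005): k1=(-22.400, 10.192, -12.633), k2=(-21.585, 10.150, -12.563), k3=(-21.607, 10.155, -12.559), k4=(-20.812, 10.115, -12.488); state += dt/6·(k1+2k2+2k3+k4)
t=0.005: state=(4.362, 2.281, 8.547)
t=0.010: state=(4.262, 2.331, 8.485)
t=0.015: state=(4.169, 2.381, 8.424)
continuing one RK4 step at a time; state shown every 20 steps (Δt=0.1):
t=0.100: state=(3.417, 3.215, 7.522)
t=0.200: state=(3.681, 4.308, 6.943)
t=0.300: state=(4.549, 5.615, 7.142)
t=0.400: state=(5.707, 6.885, 8.356)
t=0.500: state=(6.707, 7.415, 10.432)
t=0.600: state=(6.936, 6.646, 12.350)
t=0.700: state=(6.205, 5.142, 12.925)
t=0.800: state=(5.072, 3.987, 12.164)
t=0.900: state=(4.189, 3.545, 10.847)
t=1.000: state=(3.800, 3.657, 9.580)
t=1.100: state=(3.873, 4.146, 8.669)
t=1.200: state=(4.313, 4.900, 8.291)
t=1.300: state=(5.003, 5.765, 8.574)
t=1.400: state=(5.752, 6.433, 9.518)
t=1.500: state=(6.252, 6.519, 10.799)
t=1.600: state=(6.231, 5.926, 11.765)
t=1.700: state=(5.717, 5.057, 11.936)
t=1.800: state=(5.043, 4.412, 11.395)
t=1.900: state=(4.537, 4.178, 10.545)
t=2.000: state=(4.342, 4.310, 9.746)
t=2.100: state=(4.457, 4.707, 9.229)
t=2.200: state=(4.811, 5.248, 9.127)
t=2.300: state=(5.284, 5.765, 9.480)
t=2.400: state=(5.708, 6.040, 10.173)
t=2.500: state=(5.896, 5.924, 10.909)
t=2.600: state=(5.764, 5.488, 11.332)
t=2.700: state=(5.402, 4.989, 11.282)
t=2.800: state=(5.007, 4.659, 10.868)
t=2.835: state=(4.895, 4.604, 10.680)
largest grid value and its neighbours: y(0.490)=7.41824, y(0.495)=7.41854, y(0.500)=7.41531
parabola through these three points peaks at t≈0.493 with y≈7.41884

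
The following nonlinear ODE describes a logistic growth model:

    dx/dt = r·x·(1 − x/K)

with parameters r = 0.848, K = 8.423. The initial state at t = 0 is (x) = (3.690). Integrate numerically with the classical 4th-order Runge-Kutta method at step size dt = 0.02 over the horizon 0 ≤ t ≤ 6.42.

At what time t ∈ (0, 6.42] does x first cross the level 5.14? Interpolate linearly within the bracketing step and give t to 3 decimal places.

t = 0.822

t=0.000: state=(3.690)
step 1 (dt=0.02): k1=(1.758), k2=(1.760), k3=(1.760), k4=(1.762); state += dt/6·(k1+2k2+2k3+k4)
t=0.020: state=(3.725)
t=0.040: state=(3.760)
t=0.060: state=(3.796)
continuing one RK4 step at a time; state shown every 25 steps (Δt=0.5):
t=0.500: state=(4.579)
t=0.820: state=(5.136)
next step: t=0.840: state=(5.170) — x has crossed 5.14
linear interpolation between t=0.820 (5.13626) and t=0.840 (5.17018) → t≈0.822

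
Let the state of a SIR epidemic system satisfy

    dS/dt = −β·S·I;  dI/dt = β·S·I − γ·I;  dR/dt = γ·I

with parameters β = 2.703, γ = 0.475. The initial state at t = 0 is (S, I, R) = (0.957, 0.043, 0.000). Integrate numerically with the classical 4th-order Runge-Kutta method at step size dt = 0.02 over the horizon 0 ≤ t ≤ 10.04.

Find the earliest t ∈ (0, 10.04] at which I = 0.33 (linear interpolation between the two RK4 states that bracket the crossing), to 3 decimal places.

t = 1.180

t=0.000: state=(0.957, 0.043, 0.000)
step 1 (dt=0.02): k1=(-0.111, 0.091, 0.020), k2=(-0.113, 0.093, 0.021), k3=(-0.113, 0.093, 0.021), k4=(-0.116, 0.094, 0.021); state += dt/6·(k1+2k2+2k3+k4)
t=0.020: state=(0.955, 0.045, 0.000)
t=0.040: state=(0.952, 0.047, 0.001)
t=0.060: state=(0.950, 0.049, 0.001)
continuing one RK4 step at a time; state shown every 25 steps (Δt=0.5):
t=0.500: state=(0.865, 0.117, 0.018)
t=1.000: state=(0.674, 0.265, 0.062)
t=1.180: state=(0.583, 0.330, 0.087)
next step: t=1.200: state=(0.573, 0.337, 0.090) — I has crossed 0.33
linear interpolation between t=1.180 (0.32992) and t=1.200 (0.33717) → t≈1.180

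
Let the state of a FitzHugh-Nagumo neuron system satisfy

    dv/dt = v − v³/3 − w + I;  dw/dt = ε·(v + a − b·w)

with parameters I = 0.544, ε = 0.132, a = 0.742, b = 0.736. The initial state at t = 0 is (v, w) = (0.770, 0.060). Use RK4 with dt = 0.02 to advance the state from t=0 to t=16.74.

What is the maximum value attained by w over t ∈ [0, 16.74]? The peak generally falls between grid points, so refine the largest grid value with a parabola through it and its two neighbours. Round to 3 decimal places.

t=0.000: state=(0.770, 0.060)
step 1 (dt=0.02): k1=(1.102, 0.194), k2=(1.104, 0.195), k3=(1.104, 0.195), k4=(1.107, 0.196); state += dt/6·(k1+2k2+2k3+k4)
t=0.020: state=(0.792, 0.064)
t=0.040: state=(0.814, 0.068)
t=0.060: state=(0.836, 0.072)
continuing one RK4 step at a time; state shown every 50 steps (Δt=1):
t=1.000: state=(1.641, 0.308)
t=2.000: state=(1.740, 0.591)
t=3.000: state=(1.637, 0.842)
t=4.000: state=(1.504, 1.055)
t=5.000: state=(1.354, 1.231)
t=6.000: state=(1.179, 1.370)
t=7.000: state=(0.956, 1.471)
t=8.000: state=(0.619, 1.529)
t=9.000: state=(-0.066, 1.521)
t=10.000: state=(-1.459, 1.380)
t=11.000: state=(-1.957, 1.117)
t=12.000: state=(-1.906, 0.863)
t=13.000: state=(-1.819, 0.642)
t=14.000: state=(-1.730, 0.453)
t=15.000: state=(-1.643, 0.292)
t=16.000: state=(-1.556, 0.157)
t=16.740: state=(-1.492, 0.073)
largest grid value and its neighbours: w(8.420)=1.53588, w(8.440)=1.53590, w(8.460)=1.53588
parabola through these three points peaks at t≈8.439 with w≈1.53590

max w = 1.536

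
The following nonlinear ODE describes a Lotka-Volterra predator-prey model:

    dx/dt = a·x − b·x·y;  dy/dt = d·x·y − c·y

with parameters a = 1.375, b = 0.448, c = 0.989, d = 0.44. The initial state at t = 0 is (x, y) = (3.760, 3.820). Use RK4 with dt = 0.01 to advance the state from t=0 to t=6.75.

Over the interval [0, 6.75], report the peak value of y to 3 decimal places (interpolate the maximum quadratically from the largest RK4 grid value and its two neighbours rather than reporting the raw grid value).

t=0.000: state=(3.760, 3.820)
step 1 (dt=0.01): k1=(-1.265, 2.542), k2=(-1.284, 2.540), k3=(-1.284, 2.539), k4=(-1.303, 2.537); state += dt/6·(k1+2k2+2k3+k4)
t=0.010: state=(3.747, 3.845)
t=0.020: state=(3.734, 3.871)
t=0.030: state=(3.720, 3.896)
continuing one RK4 step at a time; state shown every 25 steps (Δt=0.25):
t=0.250: state=(3.340, 4.416)
t=0.500: state=(2.799, 4.836)
t=0.750: state=(2.271, 4.988)
t=1.000: state=(1.839, 4.879)
t=1.250: state=(1.525, 4.580)
t=1.500: state=(1.316, 4.178)
t=1.750: state=(1.191, 3.743)
t=2.000: state=(1.131, 3.319)
t=2.250: state=(1.125, 2.933)
t=2.500: state=(1.164, 2.597)
t=2.750: state=(1.248, 2.315)
t=3.000: state=(1.376, 2.088)
t=3.250: state=(1.551, 1.914)
t=3.500: state=(1.778, 1.794)
t=3.750: state=(2.060, 1.730)
t=4.000: state=(2.395, 1.725)
t=4.250: state=(2.776, 1.790)
t=4.500: state=(3.180, 1.940)
t=4.750: state=(3.561, 2.196)
t=5.000: state=(3.849, 2.581)
t=5.250: state=(3.953, 3.102)
t=5.500: state=(3.806, 3.721)
t=5.750: state=(3.417, 4.331)
t=6.000: state=(2.886, 4.787)
t=6.250: state=(2.348, 4.983)
t=6.500: state=(1.899, 4.910)
t=6.750: state=(1.567, 4.635)
largest grid value and its neighbours: y(6.290)=4.98847, y(6.300)=4.98872, y(6.310)=4.98856
parabola through these three points peaks at t≈6.301 with y≈4.98873

max y = 4.989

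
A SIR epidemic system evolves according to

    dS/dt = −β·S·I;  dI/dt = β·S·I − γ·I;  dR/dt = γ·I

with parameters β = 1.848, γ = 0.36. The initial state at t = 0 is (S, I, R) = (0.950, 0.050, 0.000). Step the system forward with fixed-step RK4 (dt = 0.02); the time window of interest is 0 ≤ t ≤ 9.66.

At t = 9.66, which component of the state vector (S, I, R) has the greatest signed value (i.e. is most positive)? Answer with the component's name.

largest component: R

t=0.000: state=(0.950, 0.050, 0.000)
step 1 (dt=0.02): k1=(-0.088, 0.070, 0.018), k2=(-0.089, 0.071, 0.018), k3=(-0.089, 0.071, 0.018), k4=(-0.090, 0.072, 0.019); state += dt/6·(k1+2k2+2k3+k4)
t=0.020: state=(0.948, 0.051, 0.000)
t=0.040: state=(0.946, 0.053, 0.001)
t=0.060: state=(0.945, 0.054, 0.001)
continuing one RK4 step at a time; state shown every 25 steps (Δt=0.5):
t=0.500: state=(0.889, 0.098, 0.013)
t=1.000: state=(0.785, 0.178, 0.037)
t=1.500: state=(0.634, 0.287, 0.079)
t=2.000: state=(0.461, 0.398, 0.141)
t=2.500: state=(0.307, 0.473, 0.220)
t=3.000: state=(0.196, 0.497, 0.308)
t=3.500: state=(0.124, 0.480, 0.396)
t=4.000: state=(0.081, 0.440, 0.479)
t=4.500: state=(0.055, 0.391, 0.554)
t=5.000: state=(0.039, 0.341, 0.620)
t=5.500: state=(0.029, 0.294, 0.677)
t=6.000: state=(0.023, 0.251, 0.726)
t=6.500: state=(0.018, 0.214, 0.768)
t=7.000: state=(0.015, 0.182, 0.803)
t=7.500: state=(0.013, 0.154, 0.833)
t=8.000: state=(0.012, 0.130, 0.859)
t=8.500: state=(0.010, 0.110, 0.880)
t=9.000: state=(0.009, 0.092, 0.898)
t=9.500: state=(0.009, 0.078, 0.914)
t=9.660: state=(0.009, 0.074, 0.918)
compare at T: S=0.009, I=0.074, R=0.918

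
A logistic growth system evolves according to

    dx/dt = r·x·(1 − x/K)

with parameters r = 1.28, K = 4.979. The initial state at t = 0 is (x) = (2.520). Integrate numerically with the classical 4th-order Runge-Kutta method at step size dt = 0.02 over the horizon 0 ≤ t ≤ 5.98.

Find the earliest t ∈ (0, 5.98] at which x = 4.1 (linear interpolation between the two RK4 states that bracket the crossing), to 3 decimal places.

t = 1.184

t=0.000: state=(2.520)
step 1 (dt=0.02): k1=(1.593), k2=(1.593), k3=(1.593), k4=(1.592); state += dt/6·(k1+2k2+2k3+k4)
t=0.020: state=(2.552)
t=0.040: state=(2.584)
t=0.060: state=(2.615)
continuing one RK4 step at a time; state shown every 10 steps (Δt=0.2):
t=0.200: state=(2.836)
t=0.400: state=(3.142)
t=0.600: state=(3.427)
t=0.800: state=(3.687)
t=1.000: state=(3.916)
t=1.180: state=(4.096)
next step: t=1.200: state=(4.115) — x has crossed 4.1
linear interpolation between t=1.180 (4.09634) and t=1.200 (4.11477) → t≈1.184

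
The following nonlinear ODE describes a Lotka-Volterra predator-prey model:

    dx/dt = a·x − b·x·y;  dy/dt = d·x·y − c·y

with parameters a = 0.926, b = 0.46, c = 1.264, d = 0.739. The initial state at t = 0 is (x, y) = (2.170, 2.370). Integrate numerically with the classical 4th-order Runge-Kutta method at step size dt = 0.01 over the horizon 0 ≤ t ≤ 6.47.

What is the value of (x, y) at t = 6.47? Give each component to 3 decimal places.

t=0.000: state=(2.170, 2.370)
step 1 (dt=0.01): k1=(-0.356, 0.805), k2=(-0.360, 0.803), k3=(-0.360, 0.803), k4=(-0.364, 0.801); state += dt/6·(k1+2k2+2k3+k4)
t=0.010: state=(2.166, 2.378)
t=0.020: state=(2.163, 2.386)
t=0.030: state=(2.159, 2.394)
continuing one RK4 step at a time; state shown every 25 steps (Δt=0.25):
t=0.250: state=(2.060, 2.555)
t=0.500: state=(1.919, 2.692)
t=0.750: state=(1.767, 2.758)
t=1.000: state=(1.622, 2.750)
t=1.250: state=(1.496, 2.673)
t=1.500: state=(1.396, 2.544)
t=1.750: state=(1.325, 2.384)
t=2.000: state=(1.283, 2.210)
t=2.250: state=(1.266, 2.038)
t=2.500: state=(1.275, 1.879)
t=2.750: state=(1.305, 1.738)
t=3.000: state=(1.357, 1.619)
t=3.250: state=(1.427, 1.527)
t=3.500: state=(1.516, 1.460)
t=3.750: state=(1.619, 1.422)
t=4.000: state=(1.735, 1.413)
t=4.250: state=(1.857, 1.435)
t=4.500: state=(1.978, 1.491)
t=4.750: state=(2.090, 1.584)
t=5.000: state=(2.181, 1.714)
t=5.250: state=(2.236, 1.880)
t=5.500: state=(2.246, 2.076)
t=5.750: state=(2.203, 2.284)
t=6.000: state=(2.111, 2.482)
t=6.250: state=(1.981, 2.642)
t=6.470: state=(1.849, 2.732)

(x, y) = (1.849, 2.732)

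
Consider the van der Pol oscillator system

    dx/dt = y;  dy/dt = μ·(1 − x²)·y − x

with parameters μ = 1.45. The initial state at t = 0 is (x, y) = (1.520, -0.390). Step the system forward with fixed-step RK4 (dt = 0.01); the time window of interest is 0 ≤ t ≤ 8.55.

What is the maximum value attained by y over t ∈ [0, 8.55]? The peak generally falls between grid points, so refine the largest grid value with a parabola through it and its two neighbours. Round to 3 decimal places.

max y = 3.166

t=0.000: state=(1.520, -0.390)
step 1 (dt=0.01): k1=(-0.390, -0.779), k2=(-0.394, -0.773), k3=(-0.394, -0.773), k4=(-0.398, -0.767); state += dt/6·(k1+2k2+2k3+k4)
t=0.010: state=(1.516, -0.398)
t=0.020: state=(1.512, -0.405)
t=0.030: state=(1.508, -0.413)
continuing one RK4 step at a time; state shown every 50 steps (Δt=0.5):
t=0.500: state=(1.241, -0.718)
t=1.000: state=(0.776, -1.209)
t=1.500: state=(-0.092, -2.437)
t=2.000: state=(-1.525, -2.401)
t=2.500: state=(-2.005, 0.018)
t=3.000: state=(-1.863, 0.428)
t=3.500: state=(-1.613, 0.568)
t=4.000: state=(-1.285, 0.768)
t=4.500: state=(-0.804, 1.223)
t=5.000: state=(0.067, 2.444)
t=5.500: state=(1.519, 2.465)
t=6.000: state=(2.015, -0.012)
t=6.500: state=(1.874, -0.425)
t=7.000: state=(1.627, -0.561)
t=7.500: state=(1.303, -0.755)
t=8.000: state=(0.833, -1.190)
t=8.500: state=(-0.009, -2.362)
t=8.550: state=(-0.132, -2.535)
largest grid value and its neighbours: y(5.280)=3.16528, y(5.290)=3.16610, y(5.300)=3.16396
parabola through these three points peaks at t≈5.288 with y≈3.16617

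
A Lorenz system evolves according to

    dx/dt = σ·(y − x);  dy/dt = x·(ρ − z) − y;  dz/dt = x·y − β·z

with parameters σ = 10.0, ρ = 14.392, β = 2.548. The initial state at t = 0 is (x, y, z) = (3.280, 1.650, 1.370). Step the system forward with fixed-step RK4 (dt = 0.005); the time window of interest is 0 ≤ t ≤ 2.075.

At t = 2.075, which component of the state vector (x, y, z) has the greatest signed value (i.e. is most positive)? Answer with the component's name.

t=0.000: state=(3.280, 1.650, 1.370)
step 1 (dt=0.005): k1=(-16.300, 41.062, 1.921), k2=(-14.866, 40.413, 2.174), k3=(-14.918, 40.460, 2.174), k4=(-13.531, 39.854, 2.419); state += dt/6·(k1+2k2+2k3+k4)
t=0.005: state=(3.206, 1.852, 1.381)
t=0.010: state=(3.144, 2.049, 1.394)
t=0.015: state=(3.096, 2.241, 1.410)
continuing one RK4 step at a time; state shown every 20 steps (Δt=0.1):
t=0.100: state=(3.612, 5.349, 2.080)
t=0.200: state=(6.326, 9.903, 4.986)
t=0.300: state=(10.101, 13.341, 12.836)
t=0.400: state=(10.877, 8.627, 21.206)
t=0.500: state=(6.684, 1.757, 20.325)
t=0.600: state=(2.686, -0.133, 15.988)
t=0.700: state=(0.881, -0.122, 12.367)
t=0.800: state=(0.315, 0.055, 9.583)
t=0.900: state=(0.198, 0.181, 7.430)
t=1.000: state=(0.236, 0.321, 5.764)
t=1.100: state=(0.368, 0.553, 4.479)
t=1.200: state=(0.630, 0.986, 3.505)
t=1.300: state=(1.131, 1.814, 2.824)
t=1.400: state=(2.093, 3.397, 2.557)
t=1.500: state=(3.898, 6.289, 3.260)
t=1.600: state=(6.947, 10.565, 6.642)
t=1.700: state=(10.327, 12.679, 14.665)
t=1.800: state=(10.114, 7.198, 21.126)
t=1.900: state=(5.954, 1.582, 19.305)
t=2.000: state=(2.552, 0.235, 15.223)
t=2.075: state=(1.327, 0.271, 12.603)
compare at T: x=1.327, y=0.271, z=12.603

largest component: z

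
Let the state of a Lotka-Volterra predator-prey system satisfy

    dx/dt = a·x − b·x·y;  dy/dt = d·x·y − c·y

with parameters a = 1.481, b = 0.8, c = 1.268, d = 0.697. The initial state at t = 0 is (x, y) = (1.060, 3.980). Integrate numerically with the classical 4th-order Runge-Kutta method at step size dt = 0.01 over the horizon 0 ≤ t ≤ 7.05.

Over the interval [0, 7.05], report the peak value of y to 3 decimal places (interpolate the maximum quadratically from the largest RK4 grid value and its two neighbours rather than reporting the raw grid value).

t=0.000: state=(1.060, 3.980)
step 1 (dt=0.01): k1=(-1.805, -2.106), k2=(-1.781, -2.126), k3=(-1.781, -2.125), k4=(-1.757, -2.144); state += dt/6·(k1+2k2+2k3+k4)
t=0.010: state=(1.042, 3.959)
t=0.020: state=(1.025, 3.937)
t=0.030: state=(1.008, 3.915)
continuing one RK4 step at a time; state shown every 25 steps (Δt=0.25):
t=0.250: state=(0.734, 3.378)
t=0.500: state=(0.576, 2.753)
t=0.750: state=(0.509, 2.202)
t=1.000: state=(0.497, 1.750)
t=1.250: state=(0.527, 1.392)
t=1.500: state=(0.594, 1.118)
t=1.750: state=(0.703, 0.911)
t=2.000: state=(0.863, 0.760)
t=2.250: state=(1.085, 0.655)
t=2.500: state=(1.388, 0.591)
t=2.750: state=(1.792, 0.567)
t=3.000: state=(2.313, 0.589)
t=3.250: state=(2.955, 0.678)
t=3.500: state=(3.671, 0.880)
t=3.750: state=(4.300, 1.287)
t=4.000: state=(4.495, 2.037)
t=4.250: state=(3.899, 3.120)
t=4.500: state=(2.731, 4.062)
t=4.750: state=(1.688, 4.324)
t=5.000: state=(1.058, 3.978)
t=5.250: state=(0.733, 3.376)
t=5.500: state=(0.576, 2.751)
t=5.750: state=(0.509, 2.200)
t=6.000: state=(0.498, 1.748)
t=6.250: state=(0.527, 1.391)
t=6.500: state=(0.595, 1.117)
t=6.750: state=(0.704, 0.910)
t=7.000: state=(0.863, 0.759)
t=7.050: state=(0.902, 0.735)
largest grid value and its neighbours: y(4.700)=4.33037, y(4.710)=4.33117, y(4.720)=4.33087
parabola through these three points peaks at t≈4.712 with y≈4.33120

max y = 4.331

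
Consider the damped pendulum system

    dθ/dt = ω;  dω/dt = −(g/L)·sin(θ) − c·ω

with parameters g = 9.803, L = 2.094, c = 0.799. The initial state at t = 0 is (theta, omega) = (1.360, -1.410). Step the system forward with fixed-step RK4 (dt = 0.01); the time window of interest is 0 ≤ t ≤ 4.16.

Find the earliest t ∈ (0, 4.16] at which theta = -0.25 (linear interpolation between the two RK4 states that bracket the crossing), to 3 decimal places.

t = 0.772

t=0.000: state=(1.360, -1.410)
step 1 (dt=0.01): k1=(-1.410, -3.451), k2=(-1.427, -3.430), k3=(-1.427, -3.430), k4=(-1.444, -3.409); state += dt/6·(k1+2k2+2k3+k4)
t=0.010: state=(1.346, -1.444)
t=0.020: state=(1.331, -1.478)
t=0.030: state=(1.316, -1.512)
continuing one RK4 step at a time; state shown every 20 steps (Δt=0.2):
t=0.200: state=(1.015, -2.002)
t=0.400: state=(0.577, -2.320)
t=0.600: state=(0.113, -2.261)
t=0.770: state=(-0.246, -1.918)
next step: t=0.780: state=(-0.265, -1.891) — theta has crossed -0.25
linear interpolation between t=0.770 (-0.24590) and t=0.780 (-0.26495) → t≈0.772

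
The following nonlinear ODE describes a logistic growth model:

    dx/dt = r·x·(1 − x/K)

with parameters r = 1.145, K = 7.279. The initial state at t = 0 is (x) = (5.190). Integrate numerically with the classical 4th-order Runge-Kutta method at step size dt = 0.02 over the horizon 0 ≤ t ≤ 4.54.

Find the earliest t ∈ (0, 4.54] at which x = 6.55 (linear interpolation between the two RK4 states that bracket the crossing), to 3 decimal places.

t = 1.123

t=0.000: state=(5.190)
step 1 (dt=0.02): k1=(1.705), k2=(1.697), k3=(1.697), k4=(1.689); state += dt/6·(k1+2k2+2k3+k4)
t=0.020: state=(5.224)
t=0.040: state=(5.258)
t=0.060: state=(5.291)
continuing one RK4 step at a time; state shown every 10 steps (Δt=0.2):
t=0.200: state=(5.514)
t=0.400: state=(5.802)
t=0.600: state=(6.053)
t=0.800: state=(6.269)
t=1.000: state=(6.453)
t=1.120: state=(6.548)
next step: t=1.140: state=(6.563) — x has crossed 6.55
linear interpolation between t=1.120 (6.54796) and t=1.140 (6.56289) → t≈1.123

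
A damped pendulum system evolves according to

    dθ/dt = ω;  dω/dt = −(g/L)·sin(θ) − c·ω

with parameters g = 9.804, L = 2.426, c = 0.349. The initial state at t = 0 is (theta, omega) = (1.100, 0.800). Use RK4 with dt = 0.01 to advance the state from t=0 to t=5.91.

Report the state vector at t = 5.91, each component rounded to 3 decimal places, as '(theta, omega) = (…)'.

t=0.000: state=(1.100, 0.800)
step 1 (dt=0.01): k1=(0.800, -3.881), k2=(0.781, -3.881), k3=(0.781, -3.881), k4=(0.761, -3.881); state += dt/6·(k1+2k2+2k3+k4)
t=0.010: state=(1.108, 0.761)
t=0.020: state=(1.115, 0.722)
t=0.030: state=(1.122, 0.684)
continuing one RK4 step at a time; state shown every 20 steps (Δt=0.2):
t=0.200: state=(1.183, 0.032)
t=0.400: state=(1.116, -0.686)
t=0.600: state=(0.915, -1.306)
t=0.800: state=(0.605, -1.757)
t=1.000: state=(0.229, -1.953)
t=1.200: state=(-0.156, -1.847)
t=1.400: state=(-0.491, -1.469)
t=1.600: state=(-0.732, -0.916)
t=1.800: state=(-0.853, -0.293)
t=2.000: state=(-0.850, 0.319)
t=2.200: state=(-0.731, 0.857)
t=2.400: state=(-0.516, 1.257)
t=2.600: state=(-0.241, 1.461)
t=2.800: state=(0.053, 1.434)
t=3.000: state=(0.318, 1.190)
t=3.200: state=(0.518, 0.787)
t=3.400: state=(0.628, 0.306)
t=3.600: state=(0.640, -0.183)
t=3.800: state=(0.559, -0.615)
t=4.000: state=(0.401, -0.936)
t=4.200: state=(0.194, -1.103)
t=4.400: state=(-0.028, -1.092)
t=4.600: state=(-0.231, -0.915)
t=4.800: state=(-0.386, -0.612)
t=5.000: state=(-0.472, -0.242)
t=5.200: state=(-0.482, 0.137)
t=5.400: state=(-0.420, 0.472)
t=5.600: state=(-0.299, 0.717)
t=5.800: state=(-0.141, 0.839)
t=5.910: state=(-0.048, 0.849)

(theta, omega) = (-0.048, 0.849)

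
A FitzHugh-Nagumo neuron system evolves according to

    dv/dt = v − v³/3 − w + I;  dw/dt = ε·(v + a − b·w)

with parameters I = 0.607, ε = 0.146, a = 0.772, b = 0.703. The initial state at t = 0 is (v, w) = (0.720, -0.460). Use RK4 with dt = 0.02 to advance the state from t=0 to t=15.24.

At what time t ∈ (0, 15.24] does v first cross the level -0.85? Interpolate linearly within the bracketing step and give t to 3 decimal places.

t=0.000: state=(0.720, -0.460)
step 1 (dt=0.02): k1=(1.663, 0.265), k2=(1.668, 0.267), k3=(1.668, 0.267), k4=(1.672, 0.269); state += dt/6·(k1+2k2+2k3+k4)
t=0.020: state=(0.753, -0.455)
t=0.040: state=(0.787, -0.449)
t=0.060: state=(0.821, -0.444)
continuing one RK4 step at a time; state shown every 25 steps (Δt=0.5):
t=0.500: state=(1.510, -0.301)
t=1.000: state=(1.895, -0.107)
t=1.500: state=(1.955, 0.091)
t=2.000: state=(1.918, 0.280)
t=2.500: state=(1.858, 0.455)
t=3.000: state=(1.792, 0.617)
t=3.500: state=(1.723, 0.766)
t=4.000: state=(1.651, 0.903)
t=4.500: state=(1.577, 1.027)
t=5.000: state=(1.500, 1.140)
t=5.500: state=(1.418, 1.242)
t=6.000: state=(1.331, 1.333)
t=6.500: state=(1.237, 1.412)
t=7.000: state=(1.131, 1.481)
t=7.500: state=(1.009, 1.538)
t=8.000: state=(0.863, 1.583)
t=8.500: state=(0.675, 1.614)
t=9.000: state=(0.414, 1.627)
t=9.500: state=(0.017, 1.617)
t=10.000: state=(-0.607, 1.571)
t=10.140: state=(-0.823, 1.550)
next step: t=10.160: state=(-0.855, 1.547) — v has crossed -0.85
linear interpolation between t=10.140 (-0.82307) and t=10.160 (-0.85473) → t≈10.157

t = 10.157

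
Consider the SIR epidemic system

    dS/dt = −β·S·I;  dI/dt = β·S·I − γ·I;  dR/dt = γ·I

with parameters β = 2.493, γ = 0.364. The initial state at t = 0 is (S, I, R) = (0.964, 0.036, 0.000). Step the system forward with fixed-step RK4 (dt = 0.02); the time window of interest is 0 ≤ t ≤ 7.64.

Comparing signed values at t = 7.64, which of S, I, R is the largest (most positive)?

largest component: R

t=0.000: state=(0.964, 0.036, 0.000)
step 1 (dt=0.02): k1=(-0.087, 0.073, 0.013), k2=(-0.088, 0.075, 0.013), k3=(-0.088, 0.075, 0.013), k4=(-0.090, 0.076, 0.014); state += dt/6·(k1+2k2+2k3+k4)
t=0.020: state=(0.962, 0.037, 0.000)
t=0.040: state=(0.960, 0.039, 0.001)
t=0.060: state=(0.958, 0.041, 0.001)
continuing one RK4 step at a time; state shown every 25 steps (Δt=0.5):
t=0.500: state=(0.893, 0.096, 0.011)
t=1.000: state=(0.737, 0.224, 0.039)
t=1.500: state=(0.499, 0.405, 0.096)
t=2.000: state=(0.274, 0.542, 0.184)
t=2.500: state=(0.135, 0.578, 0.287)
t=3.000: state=(0.067, 0.543, 0.390)
t=3.500: state=(0.035, 0.482, 0.483)
t=4.000: state=(0.020, 0.415, 0.565)
t=4.500: state=(0.012, 0.353, 0.635)
t=5.000: state=(0.008, 0.298, 0.694)
t=5.500: state=(0.006, 0.251, 0.744)
t=6.000: state=(0.004, 0.210, 0.785)
t=6.500: state=(0.003, 0.176, 0.820)
t=7.000: state=(0.003, 0.147, 0.850)
t=7.500: state=(0.002, 0.123, 0.874)
t=7.640: state=(0.002, 0.117, 0.880)
compare at T: S=0.002, I=0.117, R=0.880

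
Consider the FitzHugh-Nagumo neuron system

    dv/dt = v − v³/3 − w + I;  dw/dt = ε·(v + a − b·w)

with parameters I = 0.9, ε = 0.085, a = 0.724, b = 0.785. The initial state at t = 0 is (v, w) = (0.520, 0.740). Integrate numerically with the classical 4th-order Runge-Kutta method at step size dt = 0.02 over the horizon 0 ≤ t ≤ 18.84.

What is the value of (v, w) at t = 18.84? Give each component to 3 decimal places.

(v, w) = (-1.770, 0.909)

t=0.000: state=(0.520, 0.740)
step 1 (dt=0.02): k1=(0.633, 0.056), k2=(0.637, 0.057), k3=(0.637, 0.057), k4=(0.641, 0.057); state += dt/6·(k1+2k2+2k3+k4)
t=0.020: state=(0.533, 0.741)
t=0.040: state=(0.546, 0.742)
t=0.060: state=(0.559, 0.743)
continuing one RK4 step at a time; state shown every 50 steps (Δt=1):
t=1.000: state=(1.254, 0.825)
t=2.000: state=(1.634, 0.954)
t=3.000: state=(1.653, 1.088)
t=4.000: state=(1.595, 1.211)
t=5.000: state=(1.523, 1.321)
t=6.000: state=(1.446, 1.417)
t=7.000: state=(1.365, 1.501)
t=8.000: state=(1.279, 1.572)
t=9.000: state=(1.184, 1.631)
t=10.000: state=(1.076, 1.678)
t=11.000: state=(0.944, 1.713)
t=12.000: state=(0.766, 1.732)
t=13.000: state=(0.477, 1.732)
t=14.000: state=(-0.136, 1.697)
t=15.000: state=(-1.385, 1.587)
t=16.000: state=(-1.913, 1.400)
t=17.000: state=(-1.894, 1.212)
t=18.000: state=(-1.828, 1.040)
t=18.840: state=(-1.770, 0.909)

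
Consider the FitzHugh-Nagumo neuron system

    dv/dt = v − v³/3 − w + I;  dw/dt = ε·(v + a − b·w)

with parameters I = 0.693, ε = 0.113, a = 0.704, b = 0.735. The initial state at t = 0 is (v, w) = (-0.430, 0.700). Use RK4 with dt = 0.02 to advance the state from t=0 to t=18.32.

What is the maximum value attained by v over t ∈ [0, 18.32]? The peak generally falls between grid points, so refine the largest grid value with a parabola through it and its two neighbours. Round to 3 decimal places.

max v = 1.850

t=0.000: state=(-0.430, 0.700)
step 1 (dt=0.02): k1=(-0.410, -0.027), k2=(-0.414, -0.028), k3=(-0.414, -0.028), k4=(-0.417, -0.028); state += dt/6·(k1+2k2+2k3+k4)
t=0.020: state=(-0.438, 0.699)
t=0.040: state=(-0.447, 0.699)
t=0.060: state=(-0.455, 0.698)
continuing one RK4 step at a time; state shown every 50 steps (Δt=1):
t=1.000: state=(-0.974, 0.646)
t=2.000: state=(-1.453, 0.536)
t=3.000: state=(-1.563, 0.403)
t=4.000: state=(-1.522, 0.280)
t=5.000: state=(-1.446, 0.173)
t=6.000: state=(-1.360, 0.083)
t=7.000: state=(-1.269, 0.010)
t=8.000: state=(-1.170, -0.046)
t=9.000: state=(-1.060, -0.087)
t=10.000: state=(-0.931, -0.112)
t=11.000: state=(-0.765, -0.119)
t=12.000: state=(-0.514, -0.104)
t=13.000: state=(-0.026, -0.051)
t=14.000: state=(1.039, 0.079)
t=15.000: state=(1.809, 0.315)
t=16.000: state=(1.825, 0.565)
t=17.000: state=(1.734, 0.790)
t=18.000: state=(1.630, 0.986)
t=18.320: state=(1.596, 1.042)
largest grid value and its neighbours: v(15.440)=1.84971, v(15.460)=1.84977, v(15.480)=1.84973
parabola through these three points peaks at t≈15.462 with v≈1.84977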